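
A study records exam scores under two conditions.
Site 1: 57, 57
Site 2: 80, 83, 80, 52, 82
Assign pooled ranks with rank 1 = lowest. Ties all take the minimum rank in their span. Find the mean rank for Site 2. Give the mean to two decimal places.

Sorted (ascending): 52, 57, 57, 80, 80, 82, 83
The 2 values of 57 occupy positions 2–3 → each gets rank 2.
The 2 values of 80 occupy positions 4–5 → each gets rank 4.
Site 2 values → pooled ranks: 80→4, 83→7, 80→4, 52→1, 82→6
Mean rank = (4 + 7 + 4 + 1 + 6) / 5 = 4.40

4.40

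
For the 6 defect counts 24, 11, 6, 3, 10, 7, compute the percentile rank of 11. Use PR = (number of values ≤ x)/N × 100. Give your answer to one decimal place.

83.3

N = 6.
Strictly below 11: 4. Equal to 11: 1.
PR = 5/6 × 100 = 83.3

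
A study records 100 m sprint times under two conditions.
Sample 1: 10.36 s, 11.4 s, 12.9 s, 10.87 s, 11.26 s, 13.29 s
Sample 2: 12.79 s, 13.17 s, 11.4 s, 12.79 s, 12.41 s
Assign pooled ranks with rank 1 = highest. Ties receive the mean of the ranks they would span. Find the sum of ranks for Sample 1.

Sorted (descending): 13.29, 13.17, 12.9, 12.79, 12.79, 12.41, 11.4, 11.4, 11.26, 10.87, 10.36
The 2 values of 12.79 occupy positions 4–5 → average rank (4+5)/2 = 4.5.
The 2 values of 11.4 occupy positions 7–8 → average rank (7+8)/2 = 7.5.
Sample 1 values → pooled ranks: 10.36→11, 11.4→7.5, 12.9→3, 10.87→10, 11.26→9, 13.29→1
Rank sum = 11 + 7.5 + 3 + 10 + 9 + 1 = 41.5

41.5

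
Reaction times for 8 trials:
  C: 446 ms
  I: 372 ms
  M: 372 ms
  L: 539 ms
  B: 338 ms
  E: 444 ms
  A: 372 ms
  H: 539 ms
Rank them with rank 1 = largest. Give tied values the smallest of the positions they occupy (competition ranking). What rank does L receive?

1

Sorted (descending): 539, 539, 446, 444, 372, 372, 372, 338
The 2 values of 539 occupy positions 1–2 → each gets rank 1.
The 3 values of 372 occupy positions 5–7 → each gets rank 5.
L has value 539 ms → rank 1.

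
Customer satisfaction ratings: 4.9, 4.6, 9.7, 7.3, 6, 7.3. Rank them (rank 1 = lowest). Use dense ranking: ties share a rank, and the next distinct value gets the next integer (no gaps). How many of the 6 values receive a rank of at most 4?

5

Sorted (ascending): 4.6, 4.9, 6, 7.3, 7.3, 9.7
The 2 values of 7.3 share dense rank 4.
Remaining distinct values take the next consecutive integers.
Ranks ≤ 4: {1, 2, 3, 4, 4} → 5 values.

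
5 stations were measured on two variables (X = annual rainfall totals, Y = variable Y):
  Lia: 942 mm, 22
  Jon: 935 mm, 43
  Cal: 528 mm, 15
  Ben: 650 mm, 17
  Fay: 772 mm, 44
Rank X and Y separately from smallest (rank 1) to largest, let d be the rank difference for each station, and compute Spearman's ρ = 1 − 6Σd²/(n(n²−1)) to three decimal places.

Ranks of variable 1: 5, 4, 1, 2, 3
Ranks of variable 2: 3, 4, 1, 2, 5
d = r₁ − r₂: 2, 0, 0, 0, -2
d²: 4, 0, 0, 0, 4; Σd² = 8
ρ = 1 − 6·8/(5·24) = 1 − 48/120 = 0.600

0.600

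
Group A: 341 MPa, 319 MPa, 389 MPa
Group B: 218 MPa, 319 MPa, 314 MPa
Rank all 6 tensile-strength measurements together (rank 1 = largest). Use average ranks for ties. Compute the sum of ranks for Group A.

6.5

Sorted (descending): 389, 341, 319, 319, 314, 218
The 2 values of 319 occupy positions 3–4 → average rank (3+4)/2 = 3.5.
Group A values → pooled ranks: 341→2, 319→3.5, 389→1
Rank sum = 2 + 3.5 + 1 = 6.5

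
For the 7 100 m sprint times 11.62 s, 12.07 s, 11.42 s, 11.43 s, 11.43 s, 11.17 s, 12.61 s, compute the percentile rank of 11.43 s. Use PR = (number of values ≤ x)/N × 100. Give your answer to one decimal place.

N = 7.
Strictly below 11.43: 2. Equal to 11.43: 2.
PR = 4/7 × 100 = 57.1

57.1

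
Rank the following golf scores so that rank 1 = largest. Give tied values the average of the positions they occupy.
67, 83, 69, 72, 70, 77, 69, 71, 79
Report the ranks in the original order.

9, 1, 7.5, 4, 6, 3, 7.5, 5, 2

Sorted (descending): 83, 79, 77, 72, 71, 70, 69, 69, 67
The 2 values of 69 occupy positions 7–8 → average rank (7+8)/2 = 7.5.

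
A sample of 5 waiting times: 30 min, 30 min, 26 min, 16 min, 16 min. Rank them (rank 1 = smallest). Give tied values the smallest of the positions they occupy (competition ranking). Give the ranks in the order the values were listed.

Sorted (ascending): 16, 16, 26, 30, 30
The 2 values of 16 occupy positions 1–2 → each gets rank 1.
The 2 values of 30 occupy positions 4–5 → each gets rank 4.

4, 4, 3, 1, 1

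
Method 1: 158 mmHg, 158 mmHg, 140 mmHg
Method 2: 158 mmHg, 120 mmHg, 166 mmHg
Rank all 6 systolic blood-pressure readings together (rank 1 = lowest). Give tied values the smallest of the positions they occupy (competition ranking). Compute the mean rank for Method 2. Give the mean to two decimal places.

Sorted (ascending): 120, 140, 158, 158, 158, 166
The 3 values of 158 occupy positions 3–5 → each gets rank 3.
Method 2 values → pooled ranks: 158→3, 120→1, 166→6
Mean rank = (3 + 1 + 6) / 3 = 3.33

3.33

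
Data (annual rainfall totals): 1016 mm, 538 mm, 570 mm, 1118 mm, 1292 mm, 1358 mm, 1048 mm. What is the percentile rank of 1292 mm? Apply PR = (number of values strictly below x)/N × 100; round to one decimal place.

N = 7.
Strictly below 1292: 5. Equal to 1292: 1.
PR = 5/7 × 100 = 71.4

71.4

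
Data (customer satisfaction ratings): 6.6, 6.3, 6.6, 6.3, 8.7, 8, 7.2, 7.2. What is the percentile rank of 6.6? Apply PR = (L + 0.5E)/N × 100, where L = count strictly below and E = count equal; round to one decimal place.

N = 8.
Strictly below 6.6: 2. Equal to 6.6: 2.
PR = (2 + 0.5·2)/8 × 100 = 37.5

37.5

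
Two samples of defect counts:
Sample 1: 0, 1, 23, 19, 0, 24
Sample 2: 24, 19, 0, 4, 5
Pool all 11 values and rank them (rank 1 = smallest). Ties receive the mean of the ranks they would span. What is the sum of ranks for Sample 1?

35

Sorted (ascending): 0, 0, 0, 1, 4, 5, 19, 19, 23, 24, 24
The 3 values of 0 occupy positions 1–3 → average rank 2.
The 2 values of 19 occupy positions 7–8 → average rank (7+8)/2 = 7.5.
The 2 values of 24 occupy positions 10–11 → average rank (10+11)/2 = 10.5.
Sample 1 values → pooled ranks: 0→2, 1→4, 23→9, 19→7.5, 0→2, 24→10.5
Rank sum = 2 + 4 + 9 + 7.5 + 2 + 10.5 = 35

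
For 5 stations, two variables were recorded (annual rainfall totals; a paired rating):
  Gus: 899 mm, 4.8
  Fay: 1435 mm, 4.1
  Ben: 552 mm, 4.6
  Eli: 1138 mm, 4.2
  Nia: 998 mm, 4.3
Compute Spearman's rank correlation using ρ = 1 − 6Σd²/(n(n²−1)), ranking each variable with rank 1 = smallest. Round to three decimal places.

-0.900

Ranks of variable 1: 2, 5, 1, 4, 3
Ranks of variable 2: 5, 1, 4, 2, 3
d = r₁ − r₂: -3, 4, -3, 2, 0
d²: 9, 16, 9, 4, 0; Σd² = 38
ρ = 1 − 6·38/(5·24) = 1 − 228/120 = -0.900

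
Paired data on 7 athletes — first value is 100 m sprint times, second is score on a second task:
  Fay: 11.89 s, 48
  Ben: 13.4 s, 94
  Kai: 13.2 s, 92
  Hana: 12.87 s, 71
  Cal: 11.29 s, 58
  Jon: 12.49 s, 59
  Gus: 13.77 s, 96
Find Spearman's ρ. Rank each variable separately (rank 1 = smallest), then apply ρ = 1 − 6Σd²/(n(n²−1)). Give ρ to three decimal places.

Ranks of variable 1: 2, 6, 5, 4, 1, 3, 7
Ranks of variable 2: 1, 6, 5, 4, 2, 3, 7
d = r₁ − r₂: 1, 0, 0, 0, -1, 0, 0
d²: 1, 0, 0, 0, 1, 0, 0; Σd² = 2
ρ = 1 − 6·2/(7·48) = 1 − 12/336 = 0.964

0.964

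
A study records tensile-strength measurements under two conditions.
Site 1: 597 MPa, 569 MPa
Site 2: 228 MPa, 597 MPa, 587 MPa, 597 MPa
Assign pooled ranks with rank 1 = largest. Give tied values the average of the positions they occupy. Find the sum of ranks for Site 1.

7

Sorted (descending): 597, 597, 597, 587, 569, 228
The 3 values of 597 occupy positions 1–3 → average rank 2.
Site 1 values → pooled ranks: 597→2, 569→5
Rank sum = 2 + 5 = 7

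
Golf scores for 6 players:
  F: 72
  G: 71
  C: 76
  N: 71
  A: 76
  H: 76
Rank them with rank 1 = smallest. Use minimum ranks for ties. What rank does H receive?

4

Sorted (ascending): 71, 71, 72, 76, 76, 76
The 2 values of 71 occupy positions 1–2 → each gets rank 1.
The 3 values of 76 occupy positions 4–6 → each gets rank 4.
H has value 76 → rank 4.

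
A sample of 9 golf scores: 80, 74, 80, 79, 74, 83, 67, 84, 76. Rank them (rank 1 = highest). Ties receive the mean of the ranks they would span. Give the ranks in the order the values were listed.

Sorted (descending): 84, 83, 80, 80, 79, 76, 74, 74, 67
The 2 values of 80 occupy positions 3–4 → average rank (3+4)/2 = 3.5.
The 2 values of 74 occupy positions 7–8 → average rank (7+8)/2 = 7.5.

3.5, 7.5, 3.5, 5, 7.5, 2, 9, 1, 6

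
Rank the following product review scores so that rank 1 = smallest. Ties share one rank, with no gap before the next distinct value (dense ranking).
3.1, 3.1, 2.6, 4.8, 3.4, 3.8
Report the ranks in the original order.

Sorted (ascending): 2.6, 3.1, 3.1, 3.4, 3.8, 4.8
The 2 values of 3.1 share dense rank 2.
Remaining distinct values take the next consecutive integers.

2, 2, 1, 5, 3, 4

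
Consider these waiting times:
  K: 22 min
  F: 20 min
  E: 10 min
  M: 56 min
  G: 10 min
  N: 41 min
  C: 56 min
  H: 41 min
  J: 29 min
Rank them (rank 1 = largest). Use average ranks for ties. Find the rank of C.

Sorted (descending): 56, 56, 41, 41, 29, 22, 20, 10, 10
The 2 values of 56 occupy positions 1–2 → average rank (1+2)/2 = 1.5.
The 2 values of 41 occupy positions 3–4 → average rank (3+4)/2 = 3.5.
The 2 values of 10 occupy positions 8–9 → average rank (8+9)/2 = 8.5.
C has value 56 min → rank 1.5.

1.5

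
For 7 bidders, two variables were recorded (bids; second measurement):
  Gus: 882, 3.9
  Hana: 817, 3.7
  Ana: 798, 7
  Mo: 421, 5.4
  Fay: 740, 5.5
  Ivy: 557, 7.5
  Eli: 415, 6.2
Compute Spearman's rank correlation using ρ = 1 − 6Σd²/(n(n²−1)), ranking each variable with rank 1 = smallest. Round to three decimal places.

Ranks of variable 1: 7, 6, 5, 2, 4, 3, 1
Ranks of variable 2: 2, 1, 6, 3, 4, 7, 5
d = r₁ − r₂: 5, 5, -1, -1, 0, -4, -4
d²: 25, 25, 1, 1, 0, 16, 16; Σd² = 84
ρ = 1 − 6·84/(7·48) = 1 − 504/336 = -0.500

-0.500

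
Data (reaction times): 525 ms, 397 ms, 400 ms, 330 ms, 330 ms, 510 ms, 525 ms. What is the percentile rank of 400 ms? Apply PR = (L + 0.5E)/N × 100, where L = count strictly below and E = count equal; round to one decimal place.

N = 7.
Strictly below 400: 3. Equal to 400: 1.
PR = (3 + 0.5·1)/7 × 100 = 50.0

50.0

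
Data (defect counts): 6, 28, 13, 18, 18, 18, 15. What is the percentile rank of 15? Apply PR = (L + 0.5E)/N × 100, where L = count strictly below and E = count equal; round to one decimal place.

35.7

N = 7.
Strictly below 15: 2. Equal to 15: 1.
PR = (2 + 0.5·1)/7 × 100 = 35.7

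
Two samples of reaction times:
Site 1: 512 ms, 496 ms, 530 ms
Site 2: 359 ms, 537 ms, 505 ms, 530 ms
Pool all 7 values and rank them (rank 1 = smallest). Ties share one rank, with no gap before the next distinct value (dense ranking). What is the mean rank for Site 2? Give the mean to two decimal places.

3.75

Sorted (ascending): 359, 496, 505, 512, 530, 530, 537
The 2 values of 530 share dense rank 5.
Remaining distinct values take the next consecutive integers.
Site 2 values → pooled ranks: 359→1, 537→6, 505→3, 530→5
Mean rank = (1 + 6 + 3 + 5) / 4 = 3.75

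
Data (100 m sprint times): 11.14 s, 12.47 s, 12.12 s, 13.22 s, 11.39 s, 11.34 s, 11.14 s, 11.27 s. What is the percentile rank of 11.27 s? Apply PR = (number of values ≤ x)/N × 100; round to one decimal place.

37.5

N = 8.
Strictly below 11.27: 2. Equal to 11.27: 1.
PR = 3/8 × 100 = 37.5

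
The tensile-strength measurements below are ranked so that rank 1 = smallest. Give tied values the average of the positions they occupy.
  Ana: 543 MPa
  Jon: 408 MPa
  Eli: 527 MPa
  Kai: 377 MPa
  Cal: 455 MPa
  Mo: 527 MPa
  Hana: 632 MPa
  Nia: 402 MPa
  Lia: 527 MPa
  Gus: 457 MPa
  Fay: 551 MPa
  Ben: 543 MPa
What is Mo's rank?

Sorted (ascending): 377, 402, 408, 455, 457, 527, 527, 527, 543, 543, 551, 632
The 3 values of 527 occupy positions 6–8 → average rank 7.
The 2 values of 543 occupy positions 9–10 → average rank (9+10)/2 = 9.5.
Mo has value 527 MPa → rank 7.

7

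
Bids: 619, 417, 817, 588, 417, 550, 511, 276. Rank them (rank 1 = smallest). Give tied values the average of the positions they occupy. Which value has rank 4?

511

Sorted (ascending): 276, 417, 417, 511, 550, 588, 619, 817
The 2 values of 417 occupy positions 2–3 → average rank (2+3)/2 = 2.5.
Rank 4 → value 511.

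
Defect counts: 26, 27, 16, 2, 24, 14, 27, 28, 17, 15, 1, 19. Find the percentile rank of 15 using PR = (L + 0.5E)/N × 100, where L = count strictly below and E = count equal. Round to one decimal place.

29.2

N = 12.
Strictly below 15: 3. Equal to 15: 1.
PR = (3 + 0.5·1)/12 × 100 = 29.2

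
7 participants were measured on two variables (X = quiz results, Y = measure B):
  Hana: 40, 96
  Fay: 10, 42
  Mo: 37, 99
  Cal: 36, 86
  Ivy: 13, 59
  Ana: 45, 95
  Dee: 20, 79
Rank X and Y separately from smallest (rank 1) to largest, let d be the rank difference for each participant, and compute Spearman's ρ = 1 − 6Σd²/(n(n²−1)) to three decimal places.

0.857

Ranks of variable 1: 6, 1, 5, 4, 2, 7, 3
Ranks of variable 2: 6, 1, 7, 4, 2, 5, 3
d = r₁ − r₂: 0, 0, -2, 0, 0, 2, 0
d²: 0, 0, 4, 0, 0, 4, 0; Σd² = 8
ρ = 1 − 6·8/(7·48) = 1 − 48/336 = 0.857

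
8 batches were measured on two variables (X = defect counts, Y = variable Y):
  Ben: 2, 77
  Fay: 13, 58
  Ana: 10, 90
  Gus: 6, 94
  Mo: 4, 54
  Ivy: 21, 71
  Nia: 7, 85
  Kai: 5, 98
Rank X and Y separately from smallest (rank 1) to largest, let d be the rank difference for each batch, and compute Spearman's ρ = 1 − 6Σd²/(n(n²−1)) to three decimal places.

-0.119

Ranks of variable 1: 1, 7, 6, 4, 2, 8, 5, 3
Ranks of variable 2: 4, 2, 6, 7, 1, 3, 5, 8
d = r₁ − r₂: -3, 5, 0, -3, 1, 5, 0, -5
d²: 9, 25, 0, 9, 1, 25, 0, 25; Σd² = 94
ρ = 1 − 6·94/(8·63) = 1 − 564/504 = -0.119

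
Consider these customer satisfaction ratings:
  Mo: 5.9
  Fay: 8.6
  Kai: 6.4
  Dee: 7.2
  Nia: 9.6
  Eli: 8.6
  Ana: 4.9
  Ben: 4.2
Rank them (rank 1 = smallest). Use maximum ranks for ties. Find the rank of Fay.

7

Sorted (ascending): 4.2, 4.9, 5.9, 6.4, 7.2, 8.6, 8.6, 9.6
The 2 values of 8.6 occupy positions 6–7 → each gets rank 7.
Fay has value 8.6 → rank 7.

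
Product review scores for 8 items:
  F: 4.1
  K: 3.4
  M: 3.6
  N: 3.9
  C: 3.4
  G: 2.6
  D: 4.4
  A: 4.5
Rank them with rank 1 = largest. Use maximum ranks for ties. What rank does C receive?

7

Sorted (descending): 4.5, 4.4, 4.1, 3.9, 3.6, 3.4, 3.4, 2.6
The 2 values of 3.4 occupy positions 6–7 → each gets rank 7.
C has value 3.4 → rank 7.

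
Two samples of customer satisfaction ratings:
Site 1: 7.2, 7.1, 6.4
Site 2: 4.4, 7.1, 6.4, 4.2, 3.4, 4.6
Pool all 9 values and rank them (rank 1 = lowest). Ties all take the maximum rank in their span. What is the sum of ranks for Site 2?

24

Sorted (ascending): 3.4, 4.2, 4.4, 4.6, 6.4, 6.4, 7.1, 7.1, 7.2
The 2 values of 6.4 occupy positions 5–6 → each gets rank 6.
The 2 values of 7.1 occupy positions 7–8 → each gets rank 8.
Site 2 values → pooled ranks: 4.4→3, 7.1→8, 6.4→6, 4.2→2, 3.4→1, 4.6→4
Rank sum = 3 + 8 + 6 + 2 + 1 + 4 = 24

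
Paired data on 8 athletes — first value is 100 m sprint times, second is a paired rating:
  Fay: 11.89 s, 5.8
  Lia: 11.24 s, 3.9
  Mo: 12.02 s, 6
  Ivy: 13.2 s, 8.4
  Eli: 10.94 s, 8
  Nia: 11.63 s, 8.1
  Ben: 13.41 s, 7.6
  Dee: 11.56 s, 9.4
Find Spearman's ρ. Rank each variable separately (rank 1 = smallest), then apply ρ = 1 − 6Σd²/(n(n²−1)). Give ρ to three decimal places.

Ranks of variable 1: 5, 2, 6, 7, 1, 4, 8, 3
Ranks of variable 2: 2, 1, 3, 7, 5, 6, 4, 8
d = r₁ − r₂: 3, 1, 3, 0, -4, -2, 4, -5
d²: 9, 1, 9, 0, 16, 4, 16, 25; Σd² = 80
ρ = 1 − 6·80/(8·63) = 1 − 480/504 = 0.048

0.048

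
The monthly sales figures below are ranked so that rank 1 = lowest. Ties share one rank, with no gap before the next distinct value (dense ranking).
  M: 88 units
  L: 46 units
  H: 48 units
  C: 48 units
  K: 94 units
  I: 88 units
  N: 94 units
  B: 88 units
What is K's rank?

Sorted (ascending): 46, 48, 48, 88, 88, 88, 94, 94
The 2 values of 48 share dense rank 2.
The 3 values of 88 share dense rank 3.
The 2 values of 94 share dense rank 4.
Remaining distinct values take the next consecutive integers.
K has value 94 units → rank 4.

4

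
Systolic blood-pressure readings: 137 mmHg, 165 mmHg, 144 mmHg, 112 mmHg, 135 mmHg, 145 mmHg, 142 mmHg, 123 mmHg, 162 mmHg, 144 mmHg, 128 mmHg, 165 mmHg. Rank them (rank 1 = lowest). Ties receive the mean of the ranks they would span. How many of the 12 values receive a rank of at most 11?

10

Sorted (ascending): 112, 123, 128, 135, 137, 142, 144, 144, 145, 162, 165, 165
The 2 values of 144 occupy positions 7–8 → average rank (7+8)/2 = 7.5.
The 2 values of 165 occupy positions 11–12 → average rank (11+12)/2 = 11.5.
Ranks ≤ 11: {1, 2, 3, 4, 5, 6, 7.5, 7.5, 9, 10} → 10 values.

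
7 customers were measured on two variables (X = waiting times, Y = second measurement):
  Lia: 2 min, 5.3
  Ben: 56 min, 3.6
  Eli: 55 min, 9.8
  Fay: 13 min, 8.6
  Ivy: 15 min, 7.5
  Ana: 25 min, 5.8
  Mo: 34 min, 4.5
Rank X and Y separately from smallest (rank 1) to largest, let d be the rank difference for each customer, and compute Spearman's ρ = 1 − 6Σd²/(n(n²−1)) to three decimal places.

-0.250

Ranks of variable 1: 1, 7, 6, 2, 3, 4, 5
Ranks of variable 2: 3, 1, 7, 6, 5, 4, 2
d = r₁ − r₂: -2, 6, -1, -4, -2, 0, 3
d²: 4, 36, 1, 16, 4, 0, 9; Σd² = 70
ρ = 1 − 6·70/(7·48) = 1 − 420/336 = -0.250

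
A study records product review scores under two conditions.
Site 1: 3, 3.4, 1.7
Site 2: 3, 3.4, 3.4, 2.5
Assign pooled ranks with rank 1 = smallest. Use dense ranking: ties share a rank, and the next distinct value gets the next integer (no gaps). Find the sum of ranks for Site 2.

13

Sorted (ascending): 1.7, 2.5, 3, 3, 3.4, 3.4, 3.4
The 2 values of 3 share dense rank 3.
The 3 values of 3.4 share dense rank 4.
Remaining distinct values take the next consecutive integers.
Site 2 values → pooled ranks: 3→3, 3.4→4, 3.4→4, 2.5→2
Rank sum = 3 + 4 + 4 + 2 = 13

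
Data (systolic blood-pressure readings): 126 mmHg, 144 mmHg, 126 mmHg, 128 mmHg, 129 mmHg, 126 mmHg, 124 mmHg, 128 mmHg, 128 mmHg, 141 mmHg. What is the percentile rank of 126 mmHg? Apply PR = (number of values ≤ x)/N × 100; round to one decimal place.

N = 10.
Strictly below 126: 1. Equal to 126: 3.
PR = 4/10 × 100 = 40.0

40.0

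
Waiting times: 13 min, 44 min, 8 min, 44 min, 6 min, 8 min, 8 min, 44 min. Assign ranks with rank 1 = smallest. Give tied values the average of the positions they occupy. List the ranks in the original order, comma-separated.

5, 7, 3, 7, 1, 3, 3, 7

Sorted (ascending): 6, 8, 8, 8, 13, 44, 44, 44
The 3 values of 8 occupy positions 2–4 → average rank 3.
The 3 values of 44 occupy positions 6–8 → average rank 7.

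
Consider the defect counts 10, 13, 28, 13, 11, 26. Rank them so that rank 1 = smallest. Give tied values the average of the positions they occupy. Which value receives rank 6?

Sorted (ascending): 10, 11, 13, 13, 26, 28
The 2 values of 13 occupy positions 3–4 → average rank (3+4)/2 = 3.5.
Rank 6 → value 28.

28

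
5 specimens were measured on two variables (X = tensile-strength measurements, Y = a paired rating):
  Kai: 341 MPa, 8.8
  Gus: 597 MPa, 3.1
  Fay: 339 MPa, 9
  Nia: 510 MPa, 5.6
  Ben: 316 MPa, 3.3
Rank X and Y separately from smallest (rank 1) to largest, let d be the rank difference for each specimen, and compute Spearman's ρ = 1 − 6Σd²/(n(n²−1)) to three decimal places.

Ranks of variable 1: 3, 5, 2, 4, 1
Ranks of variable 2: 4, 1, 5, 3, 2
d = r₁ − r₂: -1, 4, -3, 1, -1
d²: 1, 16, 9, 1, 1; Σd² = 28
ρ = 1 − 6·28/(5·24) = 1 − 168/120 = -0.400

-0.400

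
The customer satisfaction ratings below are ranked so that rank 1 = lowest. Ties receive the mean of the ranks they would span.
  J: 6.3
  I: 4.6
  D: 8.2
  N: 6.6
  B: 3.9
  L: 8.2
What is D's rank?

Sorted (ascending): 3.9, 4.6, 6.3, 6.6, 8.2, 8.2
The 2 values of 8.2 occupy positions 5–6 → average rank (5+6)/2 = 5.5.
D has value 8.2 → rank 5.5.

5.5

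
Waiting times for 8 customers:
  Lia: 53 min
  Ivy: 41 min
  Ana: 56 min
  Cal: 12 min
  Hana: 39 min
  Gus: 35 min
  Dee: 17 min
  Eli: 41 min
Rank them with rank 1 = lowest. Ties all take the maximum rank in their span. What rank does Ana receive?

Sorted (ascending): 12, 17, 35, 39, 41, 41, 53, 56
The 2 values of 41 occupy positions 5–6 → each gets rank 6.
Ana has value 56 min → rank 8.

8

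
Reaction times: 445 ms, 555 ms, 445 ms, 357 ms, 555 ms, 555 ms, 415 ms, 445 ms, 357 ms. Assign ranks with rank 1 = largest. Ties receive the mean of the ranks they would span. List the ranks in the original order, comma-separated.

Sorted (descending): 555, 555, 555, 445, 445, 445, 415, 357, 357
The 3 values of 555 occupy positions 1–3 → average rank 2.
The 3 values of 445 occupy positions 4–6 → average rank 5.
The 2 values of 357 occupy positions 8–9 → average rank (8+9)/2 = 8.5.

5, 2, 5, 8.5, 2, 2, 7, 5, 8.5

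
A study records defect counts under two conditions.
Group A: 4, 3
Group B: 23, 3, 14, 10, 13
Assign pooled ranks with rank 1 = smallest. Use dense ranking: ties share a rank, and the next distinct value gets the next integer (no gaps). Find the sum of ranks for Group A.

3

Sorted (ascending): 3, 3, 4, 10, 13, 14, 23
The 2 values of 3 share dense rank 1.
Remaining distinct values take the next consecutive integers.
Group A values → pooled ranks: 4→2, 3→1
Rank sum = 2 + 1 = 3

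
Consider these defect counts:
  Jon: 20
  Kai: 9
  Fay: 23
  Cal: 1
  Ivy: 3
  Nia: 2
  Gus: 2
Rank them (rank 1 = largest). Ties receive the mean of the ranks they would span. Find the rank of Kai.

3

Sorted (descending): 23, 20, 9, 3, 2, 2, 1
The 2 values of 2 occupy positions 5–6 → average rank (5+6)/2 = 5.5.
Kai has value 9 → rank 3.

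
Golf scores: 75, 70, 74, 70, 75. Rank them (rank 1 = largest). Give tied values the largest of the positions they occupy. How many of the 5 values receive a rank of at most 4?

3

Sorted (descending): 75, 75, 74, 70, 70
The 2 values of 75 occupy positions 1–2 → each gets rank 2.
The 2 values of 70 occupy positions 4–5 → each gets rank 5.
Ranks ≤ 4: {2, 2, 3} → 3 values.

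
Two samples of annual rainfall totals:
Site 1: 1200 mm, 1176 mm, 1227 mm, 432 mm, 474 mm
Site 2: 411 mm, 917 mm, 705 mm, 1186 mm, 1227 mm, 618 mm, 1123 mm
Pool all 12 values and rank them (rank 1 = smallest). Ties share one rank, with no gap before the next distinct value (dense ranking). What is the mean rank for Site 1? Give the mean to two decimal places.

6.80

Sorted (ascending): 411, 432, 474, 618, 705, 917, 1123, 1176, 1186, 1200, 1227, 1227
The 2 values of 1227 share dense rank 11.
Remaining distinct values take the next consecutive integers.
Site 1 values → pooled ranks: 1200→10, 1176→8, 1227→11, 432→2, 474→3
Mean rank = (10 + 8 + 11 + 2 + 3) / 5 = 6.80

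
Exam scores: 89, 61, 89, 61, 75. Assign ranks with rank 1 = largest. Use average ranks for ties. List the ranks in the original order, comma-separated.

Sorted (descending): 89, 89, 75, 61, 61
The 2 values of 89 occupy positions 1–2 → average rank (1+2)/2 = 1.5.
The 2 values of 61 occupy positions 4–5 → average rank (4+5)/2 = 4.5.

1.5, 4.5, 1.5, 4.5, 3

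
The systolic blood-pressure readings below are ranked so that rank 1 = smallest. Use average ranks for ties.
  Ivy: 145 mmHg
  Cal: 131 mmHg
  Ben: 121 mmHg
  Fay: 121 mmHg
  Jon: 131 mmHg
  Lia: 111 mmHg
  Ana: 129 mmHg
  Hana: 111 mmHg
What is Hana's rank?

1.5

Sorted (ascending): 111, 111, 121, 121, 129, 131, 131, 145
The 2 values of 111 occupy positions 1–2 → average rank (1+2)/2 = 1.5.
The 2 values of 121 occupy positions 3–4 → average rank (3+4)/2 = 3.5.
The 2 values of 131 occupy positions 6–7 → average rank (6+7)/2 = 6.5.
Hana has value 111 mmHg → rank 1.5.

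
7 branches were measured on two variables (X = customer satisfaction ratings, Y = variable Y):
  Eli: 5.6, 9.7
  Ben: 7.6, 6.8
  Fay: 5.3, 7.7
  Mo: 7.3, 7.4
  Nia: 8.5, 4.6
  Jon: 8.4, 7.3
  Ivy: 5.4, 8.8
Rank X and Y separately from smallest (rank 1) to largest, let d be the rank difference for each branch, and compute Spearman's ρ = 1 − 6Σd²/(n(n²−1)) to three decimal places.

-0.821

Ranks of variable 1: 3, 5, 1, 4, 7, 6, 2
Ranks of variable 2: 7, 2, 5, 4, 1, 3, 6
d = r₁ − r₂: -4, 3, -4, 0, 6, 3, -4
d²: 16, 9, 16, 0, 36, 9, 16; Σd² = 102
ρ = 1 − 6·102/(7·48) = 1 − 612/336 = -0.821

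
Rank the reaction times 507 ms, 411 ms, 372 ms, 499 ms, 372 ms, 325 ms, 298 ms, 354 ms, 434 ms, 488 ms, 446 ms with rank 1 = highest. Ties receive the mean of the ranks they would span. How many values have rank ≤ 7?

6

Sorted (descending): 507, 499, 488, 446, 434, 411, 372, 372, 354, 325, 298
The 2 values of 372 occupy positions 7–8 → average rank (7+8)/2 = 7.5.
Ranks ≤ 7: {1, 2, 3, 4, 5, 6} → 6 values.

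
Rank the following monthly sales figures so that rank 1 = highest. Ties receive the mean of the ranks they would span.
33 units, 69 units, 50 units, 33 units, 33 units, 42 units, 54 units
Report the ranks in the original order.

6, 1, 3, 6, 6, 4, 2

Sorted (descending): 69, 54, 50, 42, 33, 33, 33
The 3 values of 33 occupy positions 5–7 → average rank 6.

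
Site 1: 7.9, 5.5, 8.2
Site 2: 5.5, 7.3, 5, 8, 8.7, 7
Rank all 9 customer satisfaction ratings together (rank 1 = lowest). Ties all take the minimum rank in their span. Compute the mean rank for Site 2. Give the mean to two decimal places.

4.67

Sorted (ascending): 5, 5.5, 5.5, 7, 7.3, 7.9, 8, 8.2, 8.7
The 2 values of 5.5 occupy positions 2–3 → each gets rank 2.
Site 2 values → pooled ranks: 5.5→2, 7.3→5, 5→1, 8→7, 8.7→9, 7→4
Mean rank = (2 + 5 + 1 + 7 + 9 + 4) / 6 = 4.67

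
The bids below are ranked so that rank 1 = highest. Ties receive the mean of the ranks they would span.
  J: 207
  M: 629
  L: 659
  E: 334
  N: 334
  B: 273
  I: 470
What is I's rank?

Sorted (descending): 659, 629, 470, 334, 334, 273, 207
The 2 values of 334 occupy positions 4–5 → average rank (4+5)/2 = 4.5.
I has value 470 → rank 3.

3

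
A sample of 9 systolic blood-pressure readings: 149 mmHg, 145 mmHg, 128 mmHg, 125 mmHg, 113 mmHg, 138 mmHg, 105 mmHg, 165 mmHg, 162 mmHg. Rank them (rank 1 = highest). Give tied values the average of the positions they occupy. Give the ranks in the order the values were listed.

3, 4, 6, 7, 8, 5, 9, 1, 2

Sorted (descending): 165, 162, 149, 145, 138, 128, 125, 113, 105
No ties — each value takes its position as its rank.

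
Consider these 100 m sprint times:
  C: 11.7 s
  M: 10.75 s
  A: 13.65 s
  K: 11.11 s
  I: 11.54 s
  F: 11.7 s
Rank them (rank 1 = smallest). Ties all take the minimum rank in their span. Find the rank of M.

1

Sorted (ascending): 10.75, 11.11, 11.54, 11.7, 11.7, 13.65
The 2 values of 11.7 occupy positions 4–5 → each gets rank 4.
M has value 10.75 s → rank 1.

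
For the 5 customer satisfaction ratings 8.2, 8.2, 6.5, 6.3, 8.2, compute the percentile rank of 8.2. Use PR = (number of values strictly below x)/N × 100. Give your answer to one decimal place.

N = 5.
Strictly below 8.2: 2. Equal to 8.2: 3.
PR = 2/5 × 100 = 40.0

40.0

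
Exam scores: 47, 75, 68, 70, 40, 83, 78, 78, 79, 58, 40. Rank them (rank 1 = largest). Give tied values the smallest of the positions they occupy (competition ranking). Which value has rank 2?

Sorted (descending): 83, 79, 78, 78, 75, 70, 68, 58, 47, 40, 40
The 2 values of 78 occupy positions 3–4 → each gets rank 3.
The 2 values of 40 occupy positions 10–11 → each gets rank 10.
Rank 2 → value 79.

79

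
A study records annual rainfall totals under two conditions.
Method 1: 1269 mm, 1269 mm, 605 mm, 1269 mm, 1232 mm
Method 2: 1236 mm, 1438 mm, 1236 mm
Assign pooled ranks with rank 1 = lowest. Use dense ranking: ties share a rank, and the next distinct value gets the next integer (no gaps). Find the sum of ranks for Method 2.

11

Sorted (ascending): 605, 1232, 1236, 1236, 1269, 1269, 1269, 1438
The 2 values of 1236 share dense rank 3.
The 3 values of 1269 share dense rank 4.
Remaining distinct values take the next consecutive integers.
Method 2 values → pooled ranks: 1236→3, 1438→5, 1236→3
Rank sum = 3 + 5 + 3 = 11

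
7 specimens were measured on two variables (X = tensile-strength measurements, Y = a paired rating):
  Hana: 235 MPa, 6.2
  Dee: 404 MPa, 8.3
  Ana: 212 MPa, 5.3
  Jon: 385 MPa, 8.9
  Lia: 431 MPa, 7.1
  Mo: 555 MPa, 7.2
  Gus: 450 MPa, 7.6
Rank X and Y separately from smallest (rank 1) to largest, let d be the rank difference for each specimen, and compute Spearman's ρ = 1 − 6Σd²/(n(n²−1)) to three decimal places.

Ranks of variable 1: 2, 4, 1, 3, 5, 7, 6
Ranks of variable 2: 2, 6, 1, 7, 3, 4, 5
d = r₁ − r₂: 0, -2, 0, -4, 2, 3, 1
d²: 0, 4, 0, 16, 4, 9, 1; Σd² = 34
ρ = 1 − 6·34/(7·48) = 1 − 204/336 = 0.393

0.393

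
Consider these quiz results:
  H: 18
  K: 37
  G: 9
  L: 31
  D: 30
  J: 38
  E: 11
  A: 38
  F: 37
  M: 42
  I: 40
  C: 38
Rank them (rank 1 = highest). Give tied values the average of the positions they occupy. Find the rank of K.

Sorted (descending): 42, 40, 38, 38, 38, 37, 37, 31, 30, 18, 11, 9
The 3 values of 38 occupy positions 3–5 → average rank 4.
The 2 values of 37 occupy positions 6–7 → average rank (6+7)/2 = 6.5.
K has value 37 → rank 6.5.

6.5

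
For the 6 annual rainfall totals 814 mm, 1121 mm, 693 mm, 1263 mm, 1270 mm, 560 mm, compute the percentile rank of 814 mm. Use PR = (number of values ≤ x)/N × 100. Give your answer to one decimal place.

N = 6.
Strictly below 814: 2. Equal to 814: 1.
PR = 3/6 × 100 = 50.0

50.0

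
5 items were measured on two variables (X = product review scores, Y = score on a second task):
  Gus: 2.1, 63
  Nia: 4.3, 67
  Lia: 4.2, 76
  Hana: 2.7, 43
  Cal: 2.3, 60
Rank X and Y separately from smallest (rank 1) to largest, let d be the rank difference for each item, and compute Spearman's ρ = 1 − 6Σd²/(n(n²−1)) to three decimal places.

Ranks of variable 1: 1, 5, 4, 3, 2
Ranks of variable 2: 3, 4, 5, 1, 2
d = r₁ − r₂: -2, 1, -1, 2, 0
d²: 4, 1, 1, 4, 0; Σd² = 10
ρ = 1 − 6·10/(5·24) = 1 − 60/120 = 0.500

0.500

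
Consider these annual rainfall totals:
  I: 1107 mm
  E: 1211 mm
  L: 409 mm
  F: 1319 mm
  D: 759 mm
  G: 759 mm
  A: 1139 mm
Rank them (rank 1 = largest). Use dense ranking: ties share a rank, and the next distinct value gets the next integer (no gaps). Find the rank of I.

Sorted (descending): 1319, 1211, 1139, 1107, 759, 759, 409
The 2 values of 759 share dense rank 5.
Remaining distinct values take the next consecutive integers.
I has value 1107 mm → rank 4.

4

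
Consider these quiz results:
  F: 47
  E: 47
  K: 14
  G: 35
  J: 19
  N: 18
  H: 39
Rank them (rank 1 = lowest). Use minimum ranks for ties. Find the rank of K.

1

Sorted (ascending): 14, 18, 19, 35, 39, 47, 47
The 2 values of 47 occupy positions 6–7 → each gets rank 6.
K has value 14 → rank 1.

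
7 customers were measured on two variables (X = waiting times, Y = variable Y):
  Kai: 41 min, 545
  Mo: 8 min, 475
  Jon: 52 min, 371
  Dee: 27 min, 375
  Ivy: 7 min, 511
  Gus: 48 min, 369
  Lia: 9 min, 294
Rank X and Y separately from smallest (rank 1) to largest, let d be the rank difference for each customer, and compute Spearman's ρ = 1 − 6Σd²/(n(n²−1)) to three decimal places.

-0.321

Ranks of variable 1: 5, 2, 7, 4, 1, 6, 3
Ranks of variable 2: 7, 5, 3, 4, 6, 2, 1
d = r₁ − r₂: -2, -3, 4, 0, -5, 4, 2
d²: 4, 9, 16, 0, 25, 16, 4; Σd² = 74
ρ = 1 − 6·74/(7·48) = 1 − 444/336 = -0.321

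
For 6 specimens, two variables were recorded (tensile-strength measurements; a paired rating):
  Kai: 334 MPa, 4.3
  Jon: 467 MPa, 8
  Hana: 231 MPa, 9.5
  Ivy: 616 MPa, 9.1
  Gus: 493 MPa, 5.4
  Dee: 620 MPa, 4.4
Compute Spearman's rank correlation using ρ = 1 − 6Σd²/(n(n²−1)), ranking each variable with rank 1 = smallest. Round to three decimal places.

-0.257

Ranks of variable 1: 2, 3, 1, 5, 4, 6
Ranks of variable 2: 1, 4, 6, 5, 3, 2
d = r₁ − r₂: 1, -1, -5, 0, 1, 4
d²: 1, 1, 25, 0, 1, 16; Σd² = 44
ρ = 1 − 6·44/(6·35) = 1 − 264/210 = -0.257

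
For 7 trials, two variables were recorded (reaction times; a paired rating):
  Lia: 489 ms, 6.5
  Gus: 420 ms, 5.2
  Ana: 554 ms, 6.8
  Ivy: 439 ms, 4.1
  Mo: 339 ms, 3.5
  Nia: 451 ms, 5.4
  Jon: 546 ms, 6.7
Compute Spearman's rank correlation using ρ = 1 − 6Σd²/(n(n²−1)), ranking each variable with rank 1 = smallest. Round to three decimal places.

0.964

Ranks of variable 1: 5, 2, 7, 3, 1, 4, 6
Ranks of variable 2: 5, 3, 7, 2, 1, 4, 6
d = r₁ − r₂: 0, -1, 0, 1, 0, 0, 0
d²: 0, 1, 0, 1, 0, 0, 0; Σd² = 2
ρ = 1 − 6·2/(7·48) = 1 − 12/336 = 0.964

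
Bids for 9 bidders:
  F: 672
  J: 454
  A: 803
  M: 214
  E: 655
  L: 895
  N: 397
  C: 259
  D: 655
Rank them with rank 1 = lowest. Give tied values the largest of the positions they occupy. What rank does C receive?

2

Sorted (ascending): 214, 259, 397, 454, 655, 655, 672, 803, 895
The 2 values of 655 occupy positions 5–6 → each gets rank 6.
C has value 259 → rank 2.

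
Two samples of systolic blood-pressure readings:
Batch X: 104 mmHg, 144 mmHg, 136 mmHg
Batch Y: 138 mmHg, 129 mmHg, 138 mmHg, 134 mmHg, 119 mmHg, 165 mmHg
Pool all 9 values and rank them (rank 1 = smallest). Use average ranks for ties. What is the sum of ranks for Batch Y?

Sorted (ascending): 104, 119, 129, 134, 136, 138, 138, 144, 165
The 2 values of 138 occupy positions 6–7 → average rank (6+7)/2 = 6.5.
Batch Y values → pooled ranks: 138→6.5, 129→3, 138→6.5, 134→4, 119→2, 165→9
Rank sum = 6.5 + 3 + 6.5 + 4 + 2 + 9 = 31

31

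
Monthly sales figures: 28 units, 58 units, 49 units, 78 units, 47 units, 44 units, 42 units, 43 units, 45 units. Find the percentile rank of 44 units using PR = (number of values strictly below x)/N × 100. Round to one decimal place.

N = 9.
Strictly below 44: 3. Equal to 44: 1.
PR = 3/9 × 100 = 33.3

33.3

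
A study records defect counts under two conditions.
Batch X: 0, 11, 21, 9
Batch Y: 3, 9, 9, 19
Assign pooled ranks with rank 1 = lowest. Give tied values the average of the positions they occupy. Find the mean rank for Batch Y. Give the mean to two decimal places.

Sorted (ascending): 0, 3, 9, 9, 9, 11, 19, 21
The 3 values of 9 occupy positions 3–5 → average rank 4.
Batch Y values → pooled ranks: 3→2, 9→4, 9→4, 19→7
Mean rank = (2 + 4 + 4 + 7) / 4 = 4.25

4.25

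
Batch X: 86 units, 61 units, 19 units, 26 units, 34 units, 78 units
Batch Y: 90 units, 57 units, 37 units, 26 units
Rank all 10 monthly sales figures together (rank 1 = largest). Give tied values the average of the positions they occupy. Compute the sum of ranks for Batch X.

34.5

Sorted (descending): 90, 86, 78, 61, 57, 37, 34, 26, 26, 19
The 2 values of 26 occupy positions 8–9 → average rank (8+9)/2 = 8.5.
Batch X values → pooled ranks: 86→2, 61→4, 19→10, 26→8.5, 34→7, 78→3
Rank sum = 2 + 4 + 10 + 8.5 + 7 + 3 = 34.5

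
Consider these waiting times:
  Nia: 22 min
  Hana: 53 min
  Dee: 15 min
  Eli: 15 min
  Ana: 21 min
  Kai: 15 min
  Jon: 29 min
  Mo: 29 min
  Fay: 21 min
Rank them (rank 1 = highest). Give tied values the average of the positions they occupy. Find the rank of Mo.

2.5

Sorted (descending): 53, 29, 29, 22, 21, 21, 15, 15, 15
The 2 values of 29 occupy positions 2–3 → average rank (2+3)/2 = 2.5.
The 2 values of 21 occupy positions 5–6 → average rank (5+6)/2 = 5.5.
The 3 values of 15 occupy positions 7–9 → average rank 8.
Mo has value 29 min → rank 2.5.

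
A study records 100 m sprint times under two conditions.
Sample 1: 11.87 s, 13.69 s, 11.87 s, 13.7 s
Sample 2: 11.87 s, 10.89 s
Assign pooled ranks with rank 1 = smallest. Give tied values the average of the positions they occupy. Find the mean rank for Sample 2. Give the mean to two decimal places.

Sorted (ascending): 10.89, 11.87, 11.87, 11.87, 13.69, 13.7
The 3 values of 11.87 occupy positions 2–4 → average rank 3.
Sample 2 values → pooled ranks: 11.87→3, 10.89→1
Mean rank = (3 + 1) / 2 = 2.00

2.00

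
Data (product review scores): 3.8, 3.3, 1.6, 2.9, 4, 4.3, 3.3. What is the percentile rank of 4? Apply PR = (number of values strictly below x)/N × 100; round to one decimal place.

N = 7.
Strictly below 4: 5. Equal to 4: 1.
PR = 5/7 × 100 = 71.4

71.4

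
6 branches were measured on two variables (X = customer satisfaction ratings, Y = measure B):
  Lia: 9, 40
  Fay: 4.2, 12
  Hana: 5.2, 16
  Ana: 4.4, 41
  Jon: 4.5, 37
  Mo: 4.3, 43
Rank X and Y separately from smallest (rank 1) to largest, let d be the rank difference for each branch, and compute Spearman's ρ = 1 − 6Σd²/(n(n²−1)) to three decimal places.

Ranks of variable 1: 6, 1, 5, 3, 4, 2
Ranks of variable 2: 4, 1, 2, 5, 3, 6
d = r₁ − r₂: 2, 0, 3, -2, 1, -4
d²: 4, 0, 9, 4, 1, 16; Σd² = 34
ρ = 1 − 6·34/(6·35) = 1 − 204/210 = 0.029

0.029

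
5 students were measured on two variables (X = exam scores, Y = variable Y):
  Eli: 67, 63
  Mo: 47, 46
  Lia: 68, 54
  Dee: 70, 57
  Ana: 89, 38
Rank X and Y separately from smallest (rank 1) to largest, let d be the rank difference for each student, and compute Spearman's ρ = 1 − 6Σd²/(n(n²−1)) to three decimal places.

Ranks of variable 1: 2, 1, 3, 4, 5
Ranks of variable 2: 5, 2, 3, 4, 1
d = r₁ − r₂: -3, -1, 0, 0, 4
d²: 9, 1, 0, 0, 16; Σd² = 26
ρ = 1 − 6·26/(5·24) = 1 − 156/120 = -0.300

-0.300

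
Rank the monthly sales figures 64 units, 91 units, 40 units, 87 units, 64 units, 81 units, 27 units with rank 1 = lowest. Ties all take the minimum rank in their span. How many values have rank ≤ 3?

4

Sorted (ascending): 27, 40, 64, 64, 81, 87, 91
The 2 values of 64 occupy positions 3–4 → each gets rank 3.
Ranks ≤ 3: {1, 2, 3, 3} → 4 values.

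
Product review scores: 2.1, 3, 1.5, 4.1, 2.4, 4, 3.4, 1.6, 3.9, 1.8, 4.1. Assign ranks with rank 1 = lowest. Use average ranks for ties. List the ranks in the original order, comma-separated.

Sorted (ascending): 1.5, 1.6, 1.8, 2.1, 2.4, 3, 3.4, 3.9, 4, 4.1, 4.1
The 2 values of 4.1 occupy positions 10–11 → average rank (10+11)/2 = 10.5.

4, 6, 1, 10.5, 5, 9, 7, 2, 8, 3, 10.5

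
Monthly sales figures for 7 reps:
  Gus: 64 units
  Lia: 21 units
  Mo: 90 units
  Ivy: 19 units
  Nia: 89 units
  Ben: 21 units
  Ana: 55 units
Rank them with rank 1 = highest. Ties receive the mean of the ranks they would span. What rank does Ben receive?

Sorted (descending): 90, 89, 64, 55, 21, 21, 19
The 2 values of 21 occupy positions 5–6 → average rank (5+6)/2 = 5.5.
Ben has value 21 units → rank 5.5.

5.5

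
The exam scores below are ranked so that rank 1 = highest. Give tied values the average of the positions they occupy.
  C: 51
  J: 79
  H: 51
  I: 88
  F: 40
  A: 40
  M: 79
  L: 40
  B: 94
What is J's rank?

Sorted (descending): 94, 88, 79, 79, 51, 51, 40, 40, 40
The 2 values of 79 occupy positions 3–4 → average rank (3+4)/2 = 3.5.
The 2 values of 51 occupy positions 5–6 → average rank (5+6)/2 = 5.5.
The 3 values of 40 occupy positions 7–9 → average rank 8.
J has value 79 → rank 3.5.

3.5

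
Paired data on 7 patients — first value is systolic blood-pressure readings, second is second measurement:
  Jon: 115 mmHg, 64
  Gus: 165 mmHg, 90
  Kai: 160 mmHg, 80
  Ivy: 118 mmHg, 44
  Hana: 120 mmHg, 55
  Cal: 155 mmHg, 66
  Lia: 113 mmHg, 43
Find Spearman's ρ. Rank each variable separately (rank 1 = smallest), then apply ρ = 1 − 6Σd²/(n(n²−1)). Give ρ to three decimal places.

0.893

Ranks of variable 1: 2, 7, 6, 3, 4, 5, 1
Ranks of variable 2: 4, 7, 6, 2, 3, 5, 1
d = r₁ − r₂: -2, 0, 0, 1, 1, 0, 0
d²: 4, 0, 0, 1, 1, 0, 0; Σd² = 6
ρ = 1 − 6·6/(7·48) = 1 − 36/336 = 0.893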